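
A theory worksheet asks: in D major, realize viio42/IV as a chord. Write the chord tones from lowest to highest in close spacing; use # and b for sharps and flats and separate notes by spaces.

The slash marks an applied leading-tone chord: viio of IV. In D major, IV is G, so the leading tone to it is F#, a half step below.
Building a fully diminished seventh chord on F# gives F#-A-C-Eb.
The figured bass 42 indicates third inversion, placing the seventh (Eb) in the bass: Eb-F#-A-C.

Eb F# A C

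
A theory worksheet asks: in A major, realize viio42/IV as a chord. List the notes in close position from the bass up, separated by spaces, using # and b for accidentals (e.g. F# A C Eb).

Bb C# E G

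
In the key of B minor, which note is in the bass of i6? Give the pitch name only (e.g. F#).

D

i in B minor has root B; the chord is B-D-F#.
The figure 6 means first inversion — the third is in the bass.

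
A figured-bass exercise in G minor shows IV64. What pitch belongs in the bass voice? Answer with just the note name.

G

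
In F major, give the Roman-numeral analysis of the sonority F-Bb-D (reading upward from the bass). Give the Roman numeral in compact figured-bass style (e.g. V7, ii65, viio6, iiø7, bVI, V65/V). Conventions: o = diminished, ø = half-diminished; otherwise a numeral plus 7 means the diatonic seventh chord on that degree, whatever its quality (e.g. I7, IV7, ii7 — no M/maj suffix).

Stacked in thirds the chord is Bb-D-F: a major triad on Bb.
In F major, Bb is the subdominant; the diatonic major triad there is IV.
With F in the bass the chord is in second inversion, so the figured bass is 64.

IV64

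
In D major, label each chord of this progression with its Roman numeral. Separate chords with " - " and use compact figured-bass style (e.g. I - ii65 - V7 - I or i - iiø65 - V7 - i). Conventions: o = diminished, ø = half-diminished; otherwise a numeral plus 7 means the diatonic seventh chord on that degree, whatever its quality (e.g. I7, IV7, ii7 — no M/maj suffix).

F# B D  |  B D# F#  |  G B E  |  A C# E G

F#-B-D: minor triad on B = scale degree 6 → vi64.
B-D#-F# is the secondary dominant of ii (major triad on B): V/ii.
G-B-E: root E is the supertonic; minor triad there is ii6.
A-C#-E-G has root A, degree 5 in D major, so V7.

vi64 - V/ii - ii6 - V7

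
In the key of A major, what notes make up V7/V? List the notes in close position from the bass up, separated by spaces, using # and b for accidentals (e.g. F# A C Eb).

B D# F# A

The slash means an applied dominant: we want the dominant of V. In A major, V is E major, and its dominant is built on B.
Building a dominant seventh chord on B gives B-D#-F#-A.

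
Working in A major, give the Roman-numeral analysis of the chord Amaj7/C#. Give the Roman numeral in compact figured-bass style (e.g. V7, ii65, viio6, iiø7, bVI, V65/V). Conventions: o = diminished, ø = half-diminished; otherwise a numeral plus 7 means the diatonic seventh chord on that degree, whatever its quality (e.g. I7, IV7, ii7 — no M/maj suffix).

I65

Stacked in thirds the chord is A-C#-E-G#: a major seventh chord on A.
A is scale degree 1 in A major, and a major seventh chord on that degree is written I7.
With C# in the bass the chord is in first inversion, so the figured bass is 65.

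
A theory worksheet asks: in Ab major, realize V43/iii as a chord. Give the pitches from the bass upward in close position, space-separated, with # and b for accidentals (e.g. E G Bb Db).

V43/iii is a secondary dominant — the dominant seventh of iii. iii in Ab major is C, so the applied chord's root is G, a perfect fifth above.
Building a dominant seventh chord on G gives G-B-D-F.
The figured bass 43 indicates second inversion, placing the fifth (D) in the bass: D-F-G-B.

D F G B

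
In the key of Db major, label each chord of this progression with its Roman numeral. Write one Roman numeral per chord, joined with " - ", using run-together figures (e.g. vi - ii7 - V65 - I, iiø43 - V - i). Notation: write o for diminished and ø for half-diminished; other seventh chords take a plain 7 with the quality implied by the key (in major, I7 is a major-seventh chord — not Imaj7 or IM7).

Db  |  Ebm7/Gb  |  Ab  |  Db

I - ii65 - V - I

Db: root Db is the tonic; major triad there is I.
Ebm7/Gb: minor seventh chord on Eb = scale degree 2 → ii65.
Ab: root Ab is the dominant; major triad there is V.
Db: major triad on Db = scale degree 1 → I.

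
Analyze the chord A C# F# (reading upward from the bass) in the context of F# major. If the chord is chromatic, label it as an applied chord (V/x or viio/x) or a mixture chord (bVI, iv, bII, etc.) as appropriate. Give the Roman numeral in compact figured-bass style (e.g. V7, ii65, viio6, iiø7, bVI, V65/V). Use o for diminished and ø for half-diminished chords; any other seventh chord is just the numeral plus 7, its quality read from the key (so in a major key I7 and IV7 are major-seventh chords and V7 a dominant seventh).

Stacked in thirds the chord is F#-A-C#: a minor triad on F#.
F# is the first degree of F# major. This is the minor tonic, borrowed from the parallel minor.
With A in the bass the chord is in first inversion, so the figured bass is 6.

i6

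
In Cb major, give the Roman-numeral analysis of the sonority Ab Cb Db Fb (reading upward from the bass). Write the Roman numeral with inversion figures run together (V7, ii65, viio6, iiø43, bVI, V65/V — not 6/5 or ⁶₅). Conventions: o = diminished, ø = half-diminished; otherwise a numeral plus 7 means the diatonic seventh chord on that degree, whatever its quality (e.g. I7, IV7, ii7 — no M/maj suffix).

Stacked in thirds the chord is Db-Fb-Ab-Cb: a minor seventh chord on Db.
Db is scale degree 2 in Cb major, and a minor seventh chord on that degree is written ii7.
With Ab in the bass the chord is in second inversion, so the figured bass is 43.

ii43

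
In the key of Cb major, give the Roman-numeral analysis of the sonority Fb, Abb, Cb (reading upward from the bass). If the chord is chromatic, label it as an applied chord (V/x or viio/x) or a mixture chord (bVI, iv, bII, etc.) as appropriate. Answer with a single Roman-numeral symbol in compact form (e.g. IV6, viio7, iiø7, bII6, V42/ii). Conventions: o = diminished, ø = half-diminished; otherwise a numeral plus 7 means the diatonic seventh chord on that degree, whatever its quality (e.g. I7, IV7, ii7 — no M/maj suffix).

The pitches Fb-Abb-Cb form a minor triad rooted on Fb.
Fb is the fourth degree of Cb major. This is the minor subdominant, borrowed from the parallel minor.

iv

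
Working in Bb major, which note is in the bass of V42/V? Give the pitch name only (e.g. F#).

Bb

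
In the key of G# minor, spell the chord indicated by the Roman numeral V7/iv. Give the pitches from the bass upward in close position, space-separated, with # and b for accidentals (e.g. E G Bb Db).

The slash means an applied dominant: we want the dominant of iv. In G# minor, iv is C# minor, and its dominant is built on G#.
Building a dominant seventh chord on G# gives G#-B#-D#-F#.

G# B# D# F#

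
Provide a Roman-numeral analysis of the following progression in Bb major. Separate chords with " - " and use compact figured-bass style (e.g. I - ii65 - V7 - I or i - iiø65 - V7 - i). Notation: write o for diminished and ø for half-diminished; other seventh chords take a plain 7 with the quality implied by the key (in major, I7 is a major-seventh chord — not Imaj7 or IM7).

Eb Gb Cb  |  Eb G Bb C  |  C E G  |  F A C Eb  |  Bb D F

bII6 - ii65 - V/V - V7 - I

Eb-Gb-Cb: Cb with this quality isn't in the key; a major triad on b2 is the Neapolitan sixth, bII6 (third, Eb, in the bass — hence the 6).
Eb-G-Bb-C: minor seventh chord on C = scale degree 2 → ii65.
C-E-G: chromatic; C is V of V, so V/V.
F-A-C-Eb has root F, degree 5 in Bb major, so V7.
Bb-D-F: major triad on Bb = scale degree 1 → I.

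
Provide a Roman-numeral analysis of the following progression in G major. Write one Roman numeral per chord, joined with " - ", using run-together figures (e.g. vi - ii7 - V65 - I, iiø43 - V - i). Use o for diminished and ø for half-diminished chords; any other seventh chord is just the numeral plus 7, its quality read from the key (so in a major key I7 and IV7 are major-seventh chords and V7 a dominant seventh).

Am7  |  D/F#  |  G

ii7 - V6 - I

Am7 has root A, degree 2 in G major, so ii7.
D/F#: root D is the dominant; major triad there is V6.
G: root G is the tonic; major triad there is I.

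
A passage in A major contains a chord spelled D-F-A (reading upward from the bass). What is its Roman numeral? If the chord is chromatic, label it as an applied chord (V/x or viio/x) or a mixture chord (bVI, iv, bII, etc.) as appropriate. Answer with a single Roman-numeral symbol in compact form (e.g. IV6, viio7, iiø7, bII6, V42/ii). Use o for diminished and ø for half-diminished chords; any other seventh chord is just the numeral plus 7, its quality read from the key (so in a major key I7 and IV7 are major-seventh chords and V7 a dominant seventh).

iv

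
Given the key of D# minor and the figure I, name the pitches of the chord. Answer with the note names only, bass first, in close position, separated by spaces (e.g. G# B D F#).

D# F## A#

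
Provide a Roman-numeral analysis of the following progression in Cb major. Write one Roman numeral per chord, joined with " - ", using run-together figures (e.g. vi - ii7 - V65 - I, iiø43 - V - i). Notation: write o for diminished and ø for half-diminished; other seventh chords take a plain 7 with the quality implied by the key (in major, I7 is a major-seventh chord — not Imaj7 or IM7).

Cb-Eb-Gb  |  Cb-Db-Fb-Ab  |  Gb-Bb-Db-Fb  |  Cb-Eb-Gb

Cb-Eb-Gb: root Cb is the tonic; major triad there is I.
Cb-Db-Fb-Ab: root Db is the supertonic; minor seventh chord there is ii42.
Gb-Bb-Db-Fb: root Gb is the dominant; dominant seventh chord there is V7.
Cb-Eb-Gb: root Cb is the tonic; major triad there is I.

I - ii42 - V7 - I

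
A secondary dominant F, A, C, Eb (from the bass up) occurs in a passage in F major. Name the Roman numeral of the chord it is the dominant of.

IV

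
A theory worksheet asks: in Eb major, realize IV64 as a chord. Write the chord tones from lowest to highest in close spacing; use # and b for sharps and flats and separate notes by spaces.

Eb Ab C

In Eb major, the subdominant is Ab, and the diatonic chord built there is a major triad.
That chord is spelled Ab-C-Eb.
The figured bass 64 indicates second inversion, placing the fifth (Eb) in the bass: Eb-Ab-C.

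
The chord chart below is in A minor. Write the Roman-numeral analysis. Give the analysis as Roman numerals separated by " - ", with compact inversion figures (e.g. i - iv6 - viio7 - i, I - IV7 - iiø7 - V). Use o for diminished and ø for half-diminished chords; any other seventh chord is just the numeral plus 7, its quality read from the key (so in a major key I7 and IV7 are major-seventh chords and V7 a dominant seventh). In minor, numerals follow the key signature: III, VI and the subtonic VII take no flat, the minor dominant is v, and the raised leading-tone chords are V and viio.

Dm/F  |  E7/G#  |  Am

iv6 - V65 - i

Dm/F has root D, degree 4 in A minor, so iv6.
E7/G#: dominant seventh chord on E = scale degree 5 → V65.
Am has root A, degree 1 in A minor, so i.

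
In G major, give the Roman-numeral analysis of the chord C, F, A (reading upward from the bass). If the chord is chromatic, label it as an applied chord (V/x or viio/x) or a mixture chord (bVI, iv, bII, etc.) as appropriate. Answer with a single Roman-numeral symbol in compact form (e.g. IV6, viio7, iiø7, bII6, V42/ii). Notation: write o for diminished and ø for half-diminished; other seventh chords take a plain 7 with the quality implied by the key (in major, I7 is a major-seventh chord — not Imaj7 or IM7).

Stacked in thirds the chord is F-A-C: a major triad on F.
F is the lowered seventh degree of G major (diatonic 7 would be F#). This is a major triad on the lowered seventh degree (the subtonic), borrowed from the parallel minor.
With C in the bass the chord is in second inversion, so the figured bass is 64.

bVII64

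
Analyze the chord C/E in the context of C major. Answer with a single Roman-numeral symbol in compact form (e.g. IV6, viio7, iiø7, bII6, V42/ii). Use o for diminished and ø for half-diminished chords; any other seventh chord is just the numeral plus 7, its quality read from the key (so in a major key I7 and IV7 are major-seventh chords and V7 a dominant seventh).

The pitches C-E-G form a major triad rooted on C.
In C major, C is the tonic; the diatonic major triad there is I.
With E in the bass the chord is in first inversion, so the figured bass is 6.

I6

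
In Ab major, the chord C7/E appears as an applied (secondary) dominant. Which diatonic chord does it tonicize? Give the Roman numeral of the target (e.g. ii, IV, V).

vi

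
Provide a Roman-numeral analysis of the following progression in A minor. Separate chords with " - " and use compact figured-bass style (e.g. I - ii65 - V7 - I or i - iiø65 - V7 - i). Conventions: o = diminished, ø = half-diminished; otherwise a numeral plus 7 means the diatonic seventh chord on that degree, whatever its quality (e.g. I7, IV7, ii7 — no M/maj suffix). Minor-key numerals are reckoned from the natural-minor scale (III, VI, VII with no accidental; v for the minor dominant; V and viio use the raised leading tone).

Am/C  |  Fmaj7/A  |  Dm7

Am/C: root A is the tonic; minor triad there is i6.
Fmaj7/A has root F, degree 6 in A minor, so VI65.
Dm7 has root D, degree 4 in A minor, so iv7.

i6 - VI65 - iv7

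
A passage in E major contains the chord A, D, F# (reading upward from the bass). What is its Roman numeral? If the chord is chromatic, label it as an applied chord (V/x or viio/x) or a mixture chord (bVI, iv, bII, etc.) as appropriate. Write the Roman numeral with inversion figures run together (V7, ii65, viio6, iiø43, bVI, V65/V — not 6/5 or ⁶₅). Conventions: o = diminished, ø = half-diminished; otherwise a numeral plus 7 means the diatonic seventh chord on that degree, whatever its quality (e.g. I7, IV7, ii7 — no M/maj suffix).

The pitches D-F#-A form a major triad rooted on D.
D is the lowered seventh degree of E major (diatonic 7 would be D#). This is a major triad on the lowered seventh degree (the subtonic), borrowed from the parallel minor.
With A in the bass the chord is in second inversion, so the figured bass is 64.

bVII64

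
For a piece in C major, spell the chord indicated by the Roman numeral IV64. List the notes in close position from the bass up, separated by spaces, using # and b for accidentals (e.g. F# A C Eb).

C F A

The numeral's case and figure indicate a major triad. In C major its root, scale degree 4, is F.
That chord is spelled F-A-C.
With the 64 figure the chord is in second inversion; from the bass C upward in close position it reads C-F-A.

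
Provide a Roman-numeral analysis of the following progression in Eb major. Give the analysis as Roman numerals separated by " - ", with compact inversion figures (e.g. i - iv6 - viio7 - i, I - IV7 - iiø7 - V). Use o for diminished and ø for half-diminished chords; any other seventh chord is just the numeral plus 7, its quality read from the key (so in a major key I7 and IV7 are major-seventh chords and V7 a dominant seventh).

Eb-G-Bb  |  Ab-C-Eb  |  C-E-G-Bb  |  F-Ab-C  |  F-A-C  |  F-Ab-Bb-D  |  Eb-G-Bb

I - IV - V7/ii - ii - V/V - V43 - I

Eb-G-Bb: major triad on Eb = scale degree 1 → I.
Ab-C-Eb: root Ab is the subdominant; major triad there is IV.
C-E-G-Bb: a dominant seventh chord on C, the applied dominant of ii → V7/ii.
F-Ab-C: root F is the supertonic; minor triad there is ii.
F-A-C: chromatic; F is V of V, so V/V.
F-Ab-Bb-D has root Bb, degree 5 in Eb major, so V43.
Eb-G-Bb: root Eb is the tonic; major triad there is I.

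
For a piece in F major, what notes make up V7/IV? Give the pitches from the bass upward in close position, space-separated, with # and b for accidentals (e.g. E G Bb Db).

F A C Eb

V7/IV is a secondary dominant — the dominant seventh of IV. IV in F major is Bb, so the applied chord's root is F, a perfect fifth above.
Building a dominant seventh chord on F gives F-A-C-Eb.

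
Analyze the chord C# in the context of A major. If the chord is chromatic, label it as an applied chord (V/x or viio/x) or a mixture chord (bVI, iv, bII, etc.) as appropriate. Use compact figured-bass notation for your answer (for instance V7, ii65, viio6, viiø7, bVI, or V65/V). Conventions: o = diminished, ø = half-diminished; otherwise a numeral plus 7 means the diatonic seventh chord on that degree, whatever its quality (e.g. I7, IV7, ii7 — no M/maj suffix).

V/vi

Stacked in thirds the chord is C#-E#-G#: a major triad on C#.
C# is not a diatonic chord root with this quality in A major, but it lies a perfect fifth above F# (vi), so the chord functions as an applied dominant of vi.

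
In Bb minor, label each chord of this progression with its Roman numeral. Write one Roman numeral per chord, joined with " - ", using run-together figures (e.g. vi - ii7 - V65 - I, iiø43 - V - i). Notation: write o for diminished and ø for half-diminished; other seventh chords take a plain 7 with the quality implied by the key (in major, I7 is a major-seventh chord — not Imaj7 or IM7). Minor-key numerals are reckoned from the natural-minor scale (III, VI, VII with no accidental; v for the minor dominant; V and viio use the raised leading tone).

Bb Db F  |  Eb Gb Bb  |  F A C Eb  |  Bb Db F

i - iv - V7 - i

Bb-Db-F has root Bb, degree 1 in Bb minor, so i.
Eb-Gb-Bb has root Eb, degree 4 in Bb minor, so iv.
F-A-C-Eb: dominant seventh chord on F = scale degree 5 → V7.
Bb-Db-F has root Bb, degree 1 in Bb minor, so i.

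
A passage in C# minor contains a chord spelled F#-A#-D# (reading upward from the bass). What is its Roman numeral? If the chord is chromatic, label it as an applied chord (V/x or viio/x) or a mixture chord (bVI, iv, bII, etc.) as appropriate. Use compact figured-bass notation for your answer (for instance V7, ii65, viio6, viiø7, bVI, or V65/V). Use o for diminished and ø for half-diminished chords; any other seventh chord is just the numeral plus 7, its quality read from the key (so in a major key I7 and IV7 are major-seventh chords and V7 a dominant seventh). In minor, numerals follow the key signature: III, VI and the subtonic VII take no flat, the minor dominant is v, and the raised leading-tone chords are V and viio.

The pitches D#-F#-A# form a minor triad rooted on D#.
D# is the second degree of C# minor. This is the minor supertonic, borrowed from the parallel major (the Dorian ii).
With F# in the bass the chord is in first inversion, so the figured bass is 6.

ii6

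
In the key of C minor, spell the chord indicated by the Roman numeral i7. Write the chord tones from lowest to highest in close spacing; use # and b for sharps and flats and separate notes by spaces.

C Eb G Bb

In C minor, scale degree 1 is C, and the diatonic chord built there is a minor seventh chord.
That chord is spelled C-Eb-G-Bb.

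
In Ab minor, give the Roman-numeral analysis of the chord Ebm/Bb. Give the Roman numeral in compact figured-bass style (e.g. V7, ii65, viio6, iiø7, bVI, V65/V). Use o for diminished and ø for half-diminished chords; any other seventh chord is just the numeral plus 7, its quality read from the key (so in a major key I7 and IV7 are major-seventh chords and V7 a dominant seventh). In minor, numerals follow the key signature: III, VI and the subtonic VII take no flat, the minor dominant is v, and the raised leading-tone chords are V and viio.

v64

The pitches Eb-Gb-Bb form a minor triad rooted on Eb.
In Ab minor, Eb is the dominant; the diatonic minor triad there is v.
With Bb in the bass the chord is in second inversion, so the figured bass is 64.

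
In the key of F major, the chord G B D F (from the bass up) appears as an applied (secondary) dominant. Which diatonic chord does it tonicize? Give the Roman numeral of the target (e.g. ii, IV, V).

The chord is a dominant seventh chord on G.
A dominant resolves down a perfect fifth: G → C. In F major, C is scale degree 5, i.e. V.

V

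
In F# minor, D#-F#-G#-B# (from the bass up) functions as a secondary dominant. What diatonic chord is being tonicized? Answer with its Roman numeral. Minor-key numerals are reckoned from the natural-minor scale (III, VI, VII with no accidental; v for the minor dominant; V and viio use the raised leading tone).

V

The chord is a dominant seventh chord on G#.
A dominant resolves down a perfect fifth: G# → C#. In F# minor, C# is scale degree 5, i.e. V.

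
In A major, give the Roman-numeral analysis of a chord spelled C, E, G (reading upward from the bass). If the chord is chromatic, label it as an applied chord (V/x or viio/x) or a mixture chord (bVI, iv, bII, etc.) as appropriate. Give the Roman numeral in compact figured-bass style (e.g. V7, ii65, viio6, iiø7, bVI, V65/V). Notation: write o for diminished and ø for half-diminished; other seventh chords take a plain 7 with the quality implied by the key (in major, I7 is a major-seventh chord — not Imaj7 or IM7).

bIII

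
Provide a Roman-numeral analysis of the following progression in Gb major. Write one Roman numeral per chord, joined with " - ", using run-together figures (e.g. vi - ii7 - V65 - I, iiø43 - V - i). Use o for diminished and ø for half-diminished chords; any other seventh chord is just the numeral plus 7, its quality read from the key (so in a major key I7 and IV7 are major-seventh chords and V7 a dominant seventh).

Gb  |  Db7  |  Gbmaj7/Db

I - V7 - I43

Gb has root Gb, degree 1 in Gb major, so I.
Db7 has root Db, degree 5 in Gb major, so V7.
Gbmaj7/Db: root Gb is the tonic; major seventh chord there is I43.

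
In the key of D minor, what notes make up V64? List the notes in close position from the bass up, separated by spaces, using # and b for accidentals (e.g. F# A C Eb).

E A C#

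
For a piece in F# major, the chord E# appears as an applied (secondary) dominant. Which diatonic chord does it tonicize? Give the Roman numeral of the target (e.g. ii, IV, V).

iii

The chord is a major triad on E#.
A dominant resolves down a perfect fifth: E# → A#. In F# major, A# is scale degree 3, i.e. iii.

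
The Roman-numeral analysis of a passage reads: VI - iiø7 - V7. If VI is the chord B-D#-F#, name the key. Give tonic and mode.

The chord B is a major triad rooted on B; its label is VI.
Counting down 5 scale steps from B places the tonic on D#; a major triad on degree 6 is diatonic only in minor.

D# minor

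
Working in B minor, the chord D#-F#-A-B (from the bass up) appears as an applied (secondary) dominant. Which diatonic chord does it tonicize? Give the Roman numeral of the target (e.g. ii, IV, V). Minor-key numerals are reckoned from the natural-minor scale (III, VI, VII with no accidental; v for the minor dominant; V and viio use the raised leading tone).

iv

The chord is a dominant seventh chord on B.
A dominant resolves down a perfect fifth: B → E. In B minor, E is scale degree 4, i.e. iv.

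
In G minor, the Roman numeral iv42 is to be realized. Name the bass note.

iv in G minor has root C; the chord is C-Eb-G-Bb.
The figure 42 means third inversion — the seventh is in the bass.

Bb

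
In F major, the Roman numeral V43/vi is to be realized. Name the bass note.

The applied chord V43/vi is rooted on A: A-C#-E-G.
The figure 43 means second inversion — the fifth is in the bass.

E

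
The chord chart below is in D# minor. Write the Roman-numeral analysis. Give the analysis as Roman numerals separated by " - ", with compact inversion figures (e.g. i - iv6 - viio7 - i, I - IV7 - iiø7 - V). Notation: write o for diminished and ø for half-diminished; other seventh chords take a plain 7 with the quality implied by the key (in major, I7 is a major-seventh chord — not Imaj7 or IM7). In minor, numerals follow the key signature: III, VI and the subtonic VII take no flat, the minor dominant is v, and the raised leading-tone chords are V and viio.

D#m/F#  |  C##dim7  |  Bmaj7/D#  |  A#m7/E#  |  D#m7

D#m/F# has root D#, degree 1 in D# minor, so i6.
C##dim7: fully diminished seventh chord on C## = scale degree 7 → viio7.
Bmaj7/D#: root B is the submediant; major seventh chord there is VI65.
A#m7/E# has root A#, degree 5 in D# minor, so v43.
D#m7: minor seventh chord on D# = scale degree 1 → i7.

i6 - viio7 - VI65 - v43 - i7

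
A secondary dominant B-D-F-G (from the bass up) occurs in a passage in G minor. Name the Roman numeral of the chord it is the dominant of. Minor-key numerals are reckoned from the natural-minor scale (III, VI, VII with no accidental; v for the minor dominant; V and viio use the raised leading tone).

iv

The chord is a dominant seventh chord on G.
A dominant resolves down a perfect fifth: G → C. In G minor, C is scale degree 4, i.e. iv.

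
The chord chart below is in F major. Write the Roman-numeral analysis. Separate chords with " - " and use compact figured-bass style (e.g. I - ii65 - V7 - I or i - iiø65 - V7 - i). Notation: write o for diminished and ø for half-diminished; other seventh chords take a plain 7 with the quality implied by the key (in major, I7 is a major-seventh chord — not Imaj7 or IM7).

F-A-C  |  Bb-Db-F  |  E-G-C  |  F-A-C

F-A-C: root F is the tonic; major triad there is I.
Bb-Db-F: Bb with this quality isn't in the key; it's iv, borrowed from the parallel minor.
E-G-C has root C, degree 5 in F major, so V6.
F-A-C has root F, degree 1 in F major, so I.

I - iv - V6 - I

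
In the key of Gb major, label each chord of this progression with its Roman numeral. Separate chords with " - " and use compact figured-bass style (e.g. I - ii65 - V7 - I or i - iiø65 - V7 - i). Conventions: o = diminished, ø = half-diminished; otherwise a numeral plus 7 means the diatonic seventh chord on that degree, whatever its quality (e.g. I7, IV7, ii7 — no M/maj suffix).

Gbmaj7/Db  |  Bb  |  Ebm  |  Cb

I43 - V/vi - vi - IV

Gbmaj7/Db has root Gb, degree 1 in Gb major, so I43.
Bb: a major triad on Bb, the applied dominant of vi → V/vi.
Ebm has root Eb, degree 6 in Gb major, so vi.
Cb: major triad on Cb = scale degree 4 → IV.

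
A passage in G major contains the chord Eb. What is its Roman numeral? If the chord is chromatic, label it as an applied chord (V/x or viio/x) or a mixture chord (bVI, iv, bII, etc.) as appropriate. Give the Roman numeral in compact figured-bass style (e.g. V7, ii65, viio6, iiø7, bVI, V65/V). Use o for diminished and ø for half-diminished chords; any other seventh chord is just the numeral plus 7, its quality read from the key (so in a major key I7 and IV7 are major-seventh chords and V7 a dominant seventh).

The pitches Eb-G-Bb form a major triad rooted on Eb.
Eb is the lowered sixth degree of G major (diatonic 6 would be E). This is a major triad on the lowered sixth degree, borrowed from the parallel minor.

bVI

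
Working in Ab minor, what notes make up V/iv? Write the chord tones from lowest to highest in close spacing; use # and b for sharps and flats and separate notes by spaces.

Ab C Eb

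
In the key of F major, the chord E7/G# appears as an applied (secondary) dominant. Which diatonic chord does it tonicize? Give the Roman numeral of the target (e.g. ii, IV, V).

iii

The chord is a dominant seventh chord on E.
A dominant resolves down a perfect fifth: E → A. In F major, A is scale degree 3, i.e. iii.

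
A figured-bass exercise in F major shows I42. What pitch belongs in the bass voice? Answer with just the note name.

E

I in F major has root F; the chord is F-A-C-E.
The figure 42 means third inversion — the seventh is in the bass.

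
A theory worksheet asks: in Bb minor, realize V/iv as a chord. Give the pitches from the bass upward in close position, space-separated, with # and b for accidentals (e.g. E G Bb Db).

Bb D F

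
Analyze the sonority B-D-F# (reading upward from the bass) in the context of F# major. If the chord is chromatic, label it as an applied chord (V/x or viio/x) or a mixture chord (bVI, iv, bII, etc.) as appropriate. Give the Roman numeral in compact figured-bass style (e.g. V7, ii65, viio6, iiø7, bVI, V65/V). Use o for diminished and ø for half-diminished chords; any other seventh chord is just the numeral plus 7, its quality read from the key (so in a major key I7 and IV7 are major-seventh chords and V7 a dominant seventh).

Stacked in thirds the chord is B-D-F#: a minor triad on B.
B is the fourth degree of F# major. This is the minor subdominant, borrowed from the parallel minor.

iv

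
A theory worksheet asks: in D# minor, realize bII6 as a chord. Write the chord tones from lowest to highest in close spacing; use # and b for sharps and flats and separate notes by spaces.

bII6 is the Neapolitan sixth — a major triad on the lowered second degree, here in its customary first inversion. In D# minor that root is E.
So the chord is E-G#-B, a major triad.
With the 6 figure the chord is in first inversion; from the bass G# upward in close position it reads G#-B-E.

G# B E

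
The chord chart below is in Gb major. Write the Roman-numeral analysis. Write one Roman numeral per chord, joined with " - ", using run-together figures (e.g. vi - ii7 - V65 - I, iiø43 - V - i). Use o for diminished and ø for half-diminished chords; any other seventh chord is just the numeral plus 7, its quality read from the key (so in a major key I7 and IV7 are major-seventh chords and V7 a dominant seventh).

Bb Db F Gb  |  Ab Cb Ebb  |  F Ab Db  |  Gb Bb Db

I65 - iio - V6 - I

Bb-Db-F-Gb: root Gb is the tonic; major seventh chord there is I65.
Ab-Cb-Ebb is non-diatonic — iio, a mixture chord from Gb minor.
F-Ab-Db: major triad on Db = scale degree 5 → V6.
Gb-Bb-Db: major triad on Gb = scale degree 1 → I.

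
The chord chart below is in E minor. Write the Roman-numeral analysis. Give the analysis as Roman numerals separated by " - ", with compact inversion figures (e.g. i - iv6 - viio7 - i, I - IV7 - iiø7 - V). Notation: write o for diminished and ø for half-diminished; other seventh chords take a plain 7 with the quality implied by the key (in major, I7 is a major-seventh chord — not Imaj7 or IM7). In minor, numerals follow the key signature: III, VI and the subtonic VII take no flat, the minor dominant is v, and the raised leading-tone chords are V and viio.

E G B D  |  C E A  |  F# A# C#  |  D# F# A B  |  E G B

E-G-B-D has root E, degree 1 in E minor, so i7.
C-E-A has root A, degree 4 in E minor, so iv6.
F#-A#-C#: a major triad on F#, the applied dominant of V → V/V.
D#-F#-A-B: dominant seventh chord on B = scale degree 5 → V65.
E-G-B: root E is the tonic; minor triad there is i.

i7 - iv6 - V/V - V65 - i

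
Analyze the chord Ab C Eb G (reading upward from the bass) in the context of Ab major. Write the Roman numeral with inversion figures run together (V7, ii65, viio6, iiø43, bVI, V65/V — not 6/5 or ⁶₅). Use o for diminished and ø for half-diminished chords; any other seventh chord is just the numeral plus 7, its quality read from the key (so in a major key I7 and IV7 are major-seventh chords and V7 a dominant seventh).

I7

Stacked in thirds the chord is Ab-C-Eb-G: a major seventh chord on Ab.
Ab is scale degree 1 in Ab major, and a major seventh chord on that degree is written I7.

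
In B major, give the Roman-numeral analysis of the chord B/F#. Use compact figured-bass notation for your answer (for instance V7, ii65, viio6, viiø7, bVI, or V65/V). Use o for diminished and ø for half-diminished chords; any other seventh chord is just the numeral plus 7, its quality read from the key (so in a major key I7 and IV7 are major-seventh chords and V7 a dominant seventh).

I64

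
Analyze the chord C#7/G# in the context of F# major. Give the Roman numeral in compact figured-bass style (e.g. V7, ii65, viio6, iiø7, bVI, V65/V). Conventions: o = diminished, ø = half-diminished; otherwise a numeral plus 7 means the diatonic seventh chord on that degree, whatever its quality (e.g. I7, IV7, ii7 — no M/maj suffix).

V43

The pitches C#-E#-G#-B form a dominant seventh chord rooted on C#.
In F# major, C# is the dominant; the diatonic dominant seventh chord there is V7.
With G# in the bass the chord is in second inversion, so the figured bass is 43.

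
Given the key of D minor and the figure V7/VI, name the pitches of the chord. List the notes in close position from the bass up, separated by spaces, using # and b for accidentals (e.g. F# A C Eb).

V7/VI is a secondary dominant — the dominant seventh of VI. VI in D minor is Bb, so the applied chord's root is F, a perfect fifth above.
Building a dominant seventh chord on F gives F-A-C-Eb.

F A C Eb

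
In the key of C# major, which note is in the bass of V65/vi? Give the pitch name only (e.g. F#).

G##

The applied chord V65/vi is rooted on E#: E#-G##-B#-D#.
The figure 65 means first inversion — the third is in the bass.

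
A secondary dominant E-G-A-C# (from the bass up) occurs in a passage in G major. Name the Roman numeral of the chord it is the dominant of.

The chord is a dominant seventh chord on A.
A dominant resolves down a perfect fifth: A → D. In G major, D is scale degree 5, i.e. V.

V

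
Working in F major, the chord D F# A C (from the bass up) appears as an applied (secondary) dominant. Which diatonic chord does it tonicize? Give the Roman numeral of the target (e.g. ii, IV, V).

ii

The chord is a dominant seventh chord on D.
A dominant resolves down a perfect fifth: D → G. In F major, G is scale degree 2, i.e. ii.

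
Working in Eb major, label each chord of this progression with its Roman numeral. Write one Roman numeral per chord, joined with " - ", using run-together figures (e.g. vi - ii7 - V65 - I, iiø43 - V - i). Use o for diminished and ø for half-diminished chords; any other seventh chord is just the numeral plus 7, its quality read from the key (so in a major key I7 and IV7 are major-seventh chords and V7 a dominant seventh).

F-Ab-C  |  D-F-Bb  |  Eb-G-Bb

F-Ab-C: minor triad on F = scale degree 2 → ii.
D-F-Bb: root Bb is the dominant; major triad there is V6.
Eb-G-Bb: root Eb is the tonic; major triad there is I.

ii - V6 - I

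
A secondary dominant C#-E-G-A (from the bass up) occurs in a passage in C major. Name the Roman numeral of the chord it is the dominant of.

ii

The chord is a dominant seventh chord on A.
A dominant resolves down a perfect fifth: A → D. In C major, D is scale degree 2, i.e. ii.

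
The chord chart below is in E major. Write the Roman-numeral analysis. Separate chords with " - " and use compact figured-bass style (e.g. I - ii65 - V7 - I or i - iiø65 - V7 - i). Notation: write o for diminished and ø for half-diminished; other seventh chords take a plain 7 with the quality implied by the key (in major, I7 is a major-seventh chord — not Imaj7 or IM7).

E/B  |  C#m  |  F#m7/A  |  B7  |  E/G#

I64 - vi - ii65 - V7 - I6

E/B: root E is the tonic; major triad there is I64.
C#m has root C#, degree 6 in E major, so vi.
F#m7/A has root F#, degree 2 in E major, so ii65.
B7: root B is the dominant; dominant seventh chord there is V7.
E/G#: root E is the tonic; major triad there is I6.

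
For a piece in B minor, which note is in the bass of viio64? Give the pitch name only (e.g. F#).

viio in B minor has root A#; the chord is A#-C#-E.
The figure 64 means second inversion — the fifth is in the bass.

E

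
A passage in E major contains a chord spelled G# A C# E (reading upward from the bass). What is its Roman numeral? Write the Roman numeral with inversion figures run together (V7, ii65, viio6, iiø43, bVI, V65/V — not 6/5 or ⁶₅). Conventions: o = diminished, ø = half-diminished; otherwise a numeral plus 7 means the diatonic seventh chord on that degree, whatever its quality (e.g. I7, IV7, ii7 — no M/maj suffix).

IV42

Stacked in thirds the chord is A-C#-E-G#: a major seventh chord on A.
In E major, A is the subdominant; the diatonic major seventh chord there is IV7.
With G# in the bass the chord is in third inversion, so the figured bass is 42.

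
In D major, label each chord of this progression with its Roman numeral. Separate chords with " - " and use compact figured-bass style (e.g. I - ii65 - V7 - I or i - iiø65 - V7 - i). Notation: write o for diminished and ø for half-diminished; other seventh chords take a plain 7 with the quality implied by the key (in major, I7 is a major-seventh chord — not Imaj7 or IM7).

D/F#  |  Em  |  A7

D/F# has root D, degree 1 in D major, so I6.
Em: root E is the supertonic; minor triad there is ii.
A7: root A is the dominant; dominant seventh chord there is V7.

I6 - ii - V7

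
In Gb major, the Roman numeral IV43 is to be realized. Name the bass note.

Gb

IV in Gb major has root Cb; the chord is Cb-Eb-Gb-Bb.
The figure 43 means second inversion — the fifth is in the bass.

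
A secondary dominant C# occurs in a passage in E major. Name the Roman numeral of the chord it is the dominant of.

ii

The chord is a major triad on C#.
A dominant resolves down a perfect fifth: C# → F#. In E major, F# is scale degree 2, i.e. ii.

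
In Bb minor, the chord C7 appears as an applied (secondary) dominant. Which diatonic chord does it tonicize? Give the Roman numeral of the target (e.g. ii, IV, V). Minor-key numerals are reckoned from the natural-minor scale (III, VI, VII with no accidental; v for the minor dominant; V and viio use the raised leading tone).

The chord is a dominant seventh chord on C.
A dominant resolves down a perfect fifth: C → F. In Bb minor, F is scale degree 5, i.e. V.

V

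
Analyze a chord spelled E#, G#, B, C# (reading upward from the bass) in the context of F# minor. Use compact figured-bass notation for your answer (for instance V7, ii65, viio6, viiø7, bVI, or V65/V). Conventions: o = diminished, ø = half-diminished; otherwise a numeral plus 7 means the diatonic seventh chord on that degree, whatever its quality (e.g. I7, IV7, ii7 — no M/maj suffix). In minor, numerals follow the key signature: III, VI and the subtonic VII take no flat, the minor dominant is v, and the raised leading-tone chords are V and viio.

The pitches C#-E#-G#-B form a dominant seventh chord rooted on C#.
In F# minor, C# is the dominant; the diatonic dominant seventh chord there is V7.
With E# in the bass the chord is in first inversion, so the figured bass is 65.

V65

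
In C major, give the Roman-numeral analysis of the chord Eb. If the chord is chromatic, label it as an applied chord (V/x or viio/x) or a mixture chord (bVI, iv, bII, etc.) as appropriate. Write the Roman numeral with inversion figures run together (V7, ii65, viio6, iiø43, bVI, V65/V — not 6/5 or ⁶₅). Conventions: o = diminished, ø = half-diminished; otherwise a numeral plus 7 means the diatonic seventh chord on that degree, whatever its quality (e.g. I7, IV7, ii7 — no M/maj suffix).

bIII

The pitches Eb-G-Bb form a major triad rooted on Eb.
Eb is the lowered third degree of C major (diatonic 3 would be E). This is a major triad on the lowered third degree, borrowed from the parallel minor.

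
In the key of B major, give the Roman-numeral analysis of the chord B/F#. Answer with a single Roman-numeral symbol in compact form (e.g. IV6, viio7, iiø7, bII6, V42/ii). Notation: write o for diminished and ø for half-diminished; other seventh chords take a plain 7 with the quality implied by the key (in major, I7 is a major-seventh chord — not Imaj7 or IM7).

Stacked in thirds the chord is B-D#-F#: a major triad on B.
B is scale degree 1 in B major, and a major triad on that degree is written I.
With F# in the bass the chord is in second inversion, so the figured bass is 64.

I64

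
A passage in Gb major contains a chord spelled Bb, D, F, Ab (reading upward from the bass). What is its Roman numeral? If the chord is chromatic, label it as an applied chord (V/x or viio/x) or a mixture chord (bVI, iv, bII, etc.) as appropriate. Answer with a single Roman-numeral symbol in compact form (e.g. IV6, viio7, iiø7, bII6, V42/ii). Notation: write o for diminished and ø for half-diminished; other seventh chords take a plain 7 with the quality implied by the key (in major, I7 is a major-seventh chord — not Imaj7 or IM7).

Stacked in thirds the chord is Bb-D-F-Ab: a dominant seventh chord on Bb.
Bb is not a diatonic chord root with this quality in Gb major, but it lies a perfect fifth above Eb (vi), so the chord functions as an applied dominant of vi.

V7/vi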